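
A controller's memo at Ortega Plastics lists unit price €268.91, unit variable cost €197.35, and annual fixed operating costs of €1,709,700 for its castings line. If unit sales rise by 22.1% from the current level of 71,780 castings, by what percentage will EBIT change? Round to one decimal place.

+33.1%

Total contribution margin = 71,780 × €71.56 = €5,136,576.80.
EBIT = €5,136,576.80 − €1,709,700 = €3,426,876.80.
Degree of operating leverage = €5,136,576.80 / €3,426,876.80 = 1.4989.
So EBIT moves 1.4989 × (+22.1%) = +33.1%.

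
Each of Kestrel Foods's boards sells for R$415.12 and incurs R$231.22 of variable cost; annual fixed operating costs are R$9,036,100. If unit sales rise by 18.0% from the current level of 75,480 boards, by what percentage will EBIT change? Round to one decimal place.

At 75,480 units, contribution = 75,480 × R$183.90 = R$13,880,772.00.
Operating income = contribution − fixed costs = R$13,880,772.00 − R$9,036,100 = R$4,844,672.00.
DOL = contribution ÷ EBIT = R$13,880,772.00 ÷ R$4,844,672.00 = 2.8652.
So EBIT moves 2.8652 × (+18.0%) = +51.6%.

+51.6%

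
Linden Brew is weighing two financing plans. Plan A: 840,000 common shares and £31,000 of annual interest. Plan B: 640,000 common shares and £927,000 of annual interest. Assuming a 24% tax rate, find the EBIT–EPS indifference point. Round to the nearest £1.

£3,794,200

Set EPS_A = EPS_B: (EBIT − £31,000)(1 − 0.24) ÷ 840,000 = (EBIT − £927,000)(1 − 0.24) ÷ 640,000.
Cancelling (1 − t) and cross-multiplying: 640,000·(EBIT − 31,000) = 840,000·(EBIT − 927,000).
Solving, EBIT = (927,000·840,000 − 31,000·640,000) / (840,000 − 640,000) = 758,840,000,000 / 200,000 = 3,794,200.00.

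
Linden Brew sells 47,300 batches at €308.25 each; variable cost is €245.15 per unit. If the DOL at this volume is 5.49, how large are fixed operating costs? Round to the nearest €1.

€2,440,982

Total contribution margin = 47,300 × €63.10 = €2,984,630.00.
Since DOL = CM ÷ EBIT, EBIT = €2,984,630.00 ÷ 5.49 = €543,648.45.
Fixed costs = CM − EBIT = €2,984,630.00 − €543,648.45 = €2,440,982.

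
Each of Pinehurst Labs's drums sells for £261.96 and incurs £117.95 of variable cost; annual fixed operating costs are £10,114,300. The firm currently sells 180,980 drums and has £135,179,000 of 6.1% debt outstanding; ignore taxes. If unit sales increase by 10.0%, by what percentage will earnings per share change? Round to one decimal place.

+33.8%

At 180,980 units, contribution = 180,980 × £144.01 = £26,062,929.80.
Operating income = contribution − fixed costs = £26,062,929.80 − £10,114,300 = £15,948,629.80.
After interest of £8,245,919.00, pre-tax earnings = £7,702,710.80.
DCL = total CM / (EBIT − I) = £26,062,929.80 / £7,702,710.80 = 3.3836.
EPS therefore changes by 3.3836 × (+10.0%) = +33.8%.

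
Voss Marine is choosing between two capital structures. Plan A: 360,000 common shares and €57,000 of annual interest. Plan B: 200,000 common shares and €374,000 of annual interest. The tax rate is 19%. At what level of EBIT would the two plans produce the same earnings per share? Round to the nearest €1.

At indifference, (EBIT − 57,000)(1 − t)/360,000 = (EBIT − 374,000)(1 − t)/200,000.
The (1 − t) factor cancels: (EBIT − 57,000) × 200,000 = (EBIT − 374,000) × 360,000.
Solving, EBIT = (374,000·360,000 − 57,000·200,000) / (360,000 − 200,000) = 123,240,000,000 / 160,000 = 770,250.00.

€770,250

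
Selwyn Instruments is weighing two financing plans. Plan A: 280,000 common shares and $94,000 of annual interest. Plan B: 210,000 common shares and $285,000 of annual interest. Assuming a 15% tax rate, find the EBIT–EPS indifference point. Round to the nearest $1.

Set EPS_A = EPS_B: (EBIT − $94,000)(1 − 0.15) ÷ 280,000 = (EBIT − $285,000)(1 − 0.15) ÷ 210,000.
Cancelling (1 − t) and cross-multiplying: 210,000·(EBIT − 94,000) = 280,000·(EBIT − 285,000).
EBIT × (280,000 − 210,000) = 285,000 × 280,000 − 94,000 × 210,000 = 60,060,000,000, so EBIT = 60,060,000,000 ÷ 70,000 = 858,000.00.

$858,000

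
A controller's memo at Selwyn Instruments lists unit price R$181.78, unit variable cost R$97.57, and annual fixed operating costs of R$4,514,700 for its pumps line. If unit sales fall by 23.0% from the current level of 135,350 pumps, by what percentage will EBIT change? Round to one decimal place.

At 135,350 units, contribution = 135,350 × R$84.21 = R$11,397,823.50.
EBIT = R$11,397,823.50 − R$4,514,700 = R$6,883,123.50.
So DOL = total CM / EBIT = R$11,397,823.50 / R$6,883,123.50 = 1.6559.
Operating income changes by 1.6559 × -23.0% = -38.1%.

-38.1%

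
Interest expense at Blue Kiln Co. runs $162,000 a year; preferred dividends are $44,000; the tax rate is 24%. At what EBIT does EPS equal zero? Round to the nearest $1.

Preferred dividends are paid after tax, so their pre-tax equivalent is $44,000 ÷ (1 − 0.24) = $57,894.74.
Financial break-even EBIT = interest + D_p ÷ (1 − t) = $162,000 + $57,894.74 = $219,894.74.

$219,895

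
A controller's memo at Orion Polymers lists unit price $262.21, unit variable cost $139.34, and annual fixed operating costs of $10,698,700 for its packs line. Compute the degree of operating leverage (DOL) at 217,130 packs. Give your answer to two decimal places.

At 217,130 units, contribution = 217,130 × $122.87 = $26,678,763.10.
Operating income = contribution − fixed costs = $26,678,763.10 − $10,698,700 = $15,980,063.10.
So DOL = total CM / EBIT = $26,678,763.10 / $15,980,063.10 = 1.6695.

1.67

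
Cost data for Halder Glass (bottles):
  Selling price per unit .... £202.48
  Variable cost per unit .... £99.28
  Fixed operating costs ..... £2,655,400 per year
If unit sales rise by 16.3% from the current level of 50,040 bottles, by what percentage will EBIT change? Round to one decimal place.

Contribution at this volume is 50,040 × £103.20 = £5,164,128.00.
Operating income = contribution − fixed costs = £5,164,128.00 − £2,655,400 = £2,508,728.00.
DOL = contribution ÷ EBIT = £5,164,128.00 ÷ £2,508,728.00 = 2.0585.
Operating income changes by 2.0585 × +16.3% = +33.6%.

+33.6%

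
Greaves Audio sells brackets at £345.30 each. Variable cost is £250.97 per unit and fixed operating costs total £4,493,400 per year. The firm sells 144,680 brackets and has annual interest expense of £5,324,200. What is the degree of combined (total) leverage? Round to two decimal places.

Total contribution margin = 144,680 × £94.33 = £13,647,664.40.
Operating income = contribution − fixed costs = £13,647,664.40 − £4,493,400 = £9,154,264.40. Interest = £5,324,200.00.
DOL = £13,647,664.40 ÷ £9,154,264.40 = 1.4909; DFL = £9,154,264.40 ÷ £3,830,064.40 = 2.3901.
DCL = DOL × DFL = 1.4909 × 2.3901 = 3.5634.

3.56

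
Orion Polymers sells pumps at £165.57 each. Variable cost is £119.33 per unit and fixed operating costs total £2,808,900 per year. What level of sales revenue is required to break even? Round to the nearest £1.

£10,057,733

Contribution margin per unit = £165.57 − £119.33 = £46.24, a CM ratio of £46.24 ÷ £165.57 = 0.2793.
Break-even sales = FC ÷ CM ratio = £2,808,900 × £165.57 / £46.24 = £10,057,733.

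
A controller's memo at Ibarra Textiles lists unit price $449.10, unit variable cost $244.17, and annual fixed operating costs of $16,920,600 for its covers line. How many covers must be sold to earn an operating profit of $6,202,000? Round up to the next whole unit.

112,832 covers

Contribution margin per unit = $449.10 − $244.17 = $204.93.
Need Q such that Q × $204.93 − $16,920,600 = $6,202,000, i.e. Q = $23,122,600 / $204.93 = 112,831.70 → 112,832.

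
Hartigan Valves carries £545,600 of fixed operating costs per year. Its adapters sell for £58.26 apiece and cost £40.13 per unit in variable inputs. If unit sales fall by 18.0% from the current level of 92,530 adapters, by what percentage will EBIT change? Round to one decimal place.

Contribution at this volume is 92,530 × £18.13 = £1,677,568.90.
Operating income = contribution − fixed costs = £1,677,568.90 − £545,600 = £1,131,968.90.
So DOL = total CM / EBIT = £1,677,568.90 / £1,131,968.90 = 1.4820.
Operating income changes by 1.4820 × -18.0% = -26.7%.

-26.7%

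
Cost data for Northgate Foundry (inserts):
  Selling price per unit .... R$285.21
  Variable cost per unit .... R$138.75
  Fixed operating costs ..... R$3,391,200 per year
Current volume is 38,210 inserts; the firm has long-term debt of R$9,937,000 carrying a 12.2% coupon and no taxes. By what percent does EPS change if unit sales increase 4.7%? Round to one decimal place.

Total contribution margin = 38,210 × R$146.46 = R$5,596,236.60.
Subtracting fixed costs: EBIT = R$5,596,236.60 − R$3,391,200 = R$2,205,036.60.
After interest of R$1,212,314.00, pre-tax earnings = R$992,722.60.
Degree of combined leverage = contribution ÷ (EBIT − I) = R$5,596,236.60 ÷ R$992,722.60 = 5.6373.
EPS therefore changes by 5.6373 × (+4.7%) = +26.5%.

+26.5%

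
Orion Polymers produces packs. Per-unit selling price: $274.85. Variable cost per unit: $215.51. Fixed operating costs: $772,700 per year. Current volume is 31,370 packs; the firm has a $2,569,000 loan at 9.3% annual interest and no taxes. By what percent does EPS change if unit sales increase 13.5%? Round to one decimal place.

+29.6%

Total contribution margin = 31,370 × $59.34 = $1,861,495.80.
Operating income = contribution − fixed costs = $1,861,495.80 − $772,700 = $1,088,795.80.
Interest = $238,917.00, so EBIT − I = $849,878.80.
DCL = total CM / (EBIT − I) = $1,861,495.80 / $849,878.80 = 2.1903.
%ΔEPS = DCL × %ΔSales = 2.1903 × +13.5% = +29.6%.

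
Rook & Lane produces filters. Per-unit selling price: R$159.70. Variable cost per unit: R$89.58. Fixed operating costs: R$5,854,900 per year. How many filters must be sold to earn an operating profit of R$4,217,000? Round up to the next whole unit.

Contribution margin per unit = R$159.70 − R$89.58 = R$70.12.
Need Q such that Q × R$70.12 − R$5,854,900 = R$4,217,000, i.e. Q = R$10,071,900 / R$70.12 = 143,638.05 → 143,639.

143,639 filters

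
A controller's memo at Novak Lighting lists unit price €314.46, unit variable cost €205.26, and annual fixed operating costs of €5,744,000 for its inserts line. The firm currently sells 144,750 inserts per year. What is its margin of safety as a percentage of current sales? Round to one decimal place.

Unit CM = price − variable cost = €314.46 − €205.26 = €109.20. Break-even units = €5,744,000 ÷ €109.20 = 52,600.73; break-even revenue = 52,600.73 × €314.46 = €16,540,826.37.
Current sales = 144,750 × €314.46 = €45,518,085.00.
Margin of safety = (€45,518,085.00 − €16,540,826.37) ÷ €45,518,085.00 = 63.7%.

63.7%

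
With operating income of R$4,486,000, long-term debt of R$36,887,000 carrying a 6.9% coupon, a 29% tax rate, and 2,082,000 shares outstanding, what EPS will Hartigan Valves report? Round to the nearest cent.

R$0.66

Interest = R$2,545,203.00, so EBT = R$4,486,000 − R$2,545,203.00 = R$1,940,797.00.
After tax at 29%: net income = R$1,940,797.00 × 0.71 = R$1,377,965.87.
Per share: R$1,377,965.87 / 2,082,000 shares = R$0.66.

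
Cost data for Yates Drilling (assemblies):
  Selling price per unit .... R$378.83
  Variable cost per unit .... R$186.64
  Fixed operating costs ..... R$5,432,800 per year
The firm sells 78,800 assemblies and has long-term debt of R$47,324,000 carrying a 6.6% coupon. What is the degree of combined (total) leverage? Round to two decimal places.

2.30

Total contribution margin = 78,800 × R$192.19 = R$15,144,572.00.
Operating income = contribution − fixed costs = R$15,144,572.00 − R$5,432,800 = R$9,711,772.00. Interest = R$3,123,384.00.
DOL = R$15,144,572.00 ÷ R$9,711,772.00 = 1.5594; DFL = R$9,711,772.00 ÷ R$6,588,388.00 = 1.4741.
Combined leverage = 1.5594 × 1.4741 = 2.2987.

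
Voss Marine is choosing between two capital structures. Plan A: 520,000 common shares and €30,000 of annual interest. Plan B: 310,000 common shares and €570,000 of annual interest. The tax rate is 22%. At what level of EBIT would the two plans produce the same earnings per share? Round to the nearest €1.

At indifference, (EBIT − 30,000)(1 − t)/520,000 = (EBIT − 570,000)(1 − t)/310,000.
Cancelling (1 − t) and cross-multiplying: 310,000·(EBIT − 30,000) = 520,000·(EBIT − 570,000).
EBIT × (520,000 − 310,000) = 570,000 × 520,000 − 30,000 × 310,000 = 287,100,000,000, so EBIT = 287,100,000,000 ÷ 210,000 = 1,367,142.86.

€1,367,143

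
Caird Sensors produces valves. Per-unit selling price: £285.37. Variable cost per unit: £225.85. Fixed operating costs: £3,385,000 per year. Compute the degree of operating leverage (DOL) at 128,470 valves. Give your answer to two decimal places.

At 128,470 units, contribution = 128,470 × £59.52 = £7,646,534.40.
EBIT = £7,646,534.40 − £3,385,000 = £4,261,534.40.
DOL = contribution ÷ EBIT = £7,646,534.40 ÷ £4,261,534.40 = 1.7943.

1.79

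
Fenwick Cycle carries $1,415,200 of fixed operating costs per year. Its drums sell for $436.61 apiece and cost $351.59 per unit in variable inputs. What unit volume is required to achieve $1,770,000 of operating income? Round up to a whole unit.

37,465 drums

Unit CM = price − variable cost = $436.61 − $351.59 = $85.02.
Required volume = (fixed costs + target profit) ÷ CM = ($1,415,200 + $1,770,000) ÷ $85.02 = 37,464.13, so 37,465 drums.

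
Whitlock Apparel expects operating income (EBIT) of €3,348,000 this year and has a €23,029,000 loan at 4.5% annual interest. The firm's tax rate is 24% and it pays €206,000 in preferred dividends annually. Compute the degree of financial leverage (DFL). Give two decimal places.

1.64

Interest = €1,036,305.00.
Preferred dividends grossed up pre-tax: €206,000 / (1 − 0.24) = €271,052.63.
DFL = EBIT ÷ [EBIT − I − D_p/(1−t)] = €3,348,000 ÷ [€3,348,000 − €1,036,305.00 − €271,052.63] = €3,348,000 ÷ €2,040,642.37 = 1.6407.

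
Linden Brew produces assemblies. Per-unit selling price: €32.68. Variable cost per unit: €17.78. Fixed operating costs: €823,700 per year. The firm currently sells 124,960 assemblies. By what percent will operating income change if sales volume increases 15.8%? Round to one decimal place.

At 124,960 units, contribution = 124,960 × €14.90 = €1,861,904.00.
EBIT = €1,861,904.00 − €823,700 = €1,038,204.00.
So DOL = total CM / EBIT = €1,861,904.00 / €1,038,204.00 = 1.7934.
So EBIT moves 1.7934 × (+15.8%) = +28.3%.

+28.3%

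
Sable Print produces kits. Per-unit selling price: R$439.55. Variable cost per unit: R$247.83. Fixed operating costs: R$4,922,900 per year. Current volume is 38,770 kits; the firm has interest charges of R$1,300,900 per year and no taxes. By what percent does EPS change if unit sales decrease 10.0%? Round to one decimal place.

-61.5%

Total contribution margin = 38,770 × R$191.72 = R$7,432,984.40.
Operating income = contribution − fixed costs = R$7,432,984.40 − R$4,922,900 = R$2,510,084.40.
Interest = R$1,300,900.00, so EBIT − I = R$1,209,184.40.
Degree of combined leverage = contribution ÷ (EBIT − I) = R$7,432,984.40 ÷ R$1,209,184.40 = 6.1471.
EPS therefore changes by 6.1471 × (-10.0%) = -61.5%.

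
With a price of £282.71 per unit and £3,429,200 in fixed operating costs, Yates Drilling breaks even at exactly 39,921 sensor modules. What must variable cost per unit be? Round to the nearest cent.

At break-even, FC = Q × (P − VC), so P − VC = £3,429,200 ÷ 39,921 = £85.8997.
Hence VC = price − CM = £282.71 − £85.8997 = £196.81.

£196.81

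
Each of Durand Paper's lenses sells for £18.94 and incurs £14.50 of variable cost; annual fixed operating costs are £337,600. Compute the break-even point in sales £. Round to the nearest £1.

£1,440,123

CM per unit = £18.94 − £14.50 = £4.44; CM ratio = £4.44 / £18.94 = 0.2344.
Break-even revenue = fixed costs × price ÷ CM = £337,600 × £18.94 ÷ £4.44 = £1,440,123.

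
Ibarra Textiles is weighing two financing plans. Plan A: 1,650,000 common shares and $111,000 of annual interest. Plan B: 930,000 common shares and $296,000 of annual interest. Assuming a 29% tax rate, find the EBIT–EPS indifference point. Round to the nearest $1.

At indifference, (EBIT − 111,000)(1 − t)/1,650,000 = (EBIT − 296,000)(1 − t)/930,000.
Cancelling (1 − t) and cross-multiplying: 930,000·(EBIT − 111,000) = 1,650,000·(EBIT − 296,000).
Solving, EBIT = (296,000·1,650,000 − 111,000·930,000) / (1,650,000 − 930,000) = 385,170,000,000 / 720,000 = 534,958.33.

$534,958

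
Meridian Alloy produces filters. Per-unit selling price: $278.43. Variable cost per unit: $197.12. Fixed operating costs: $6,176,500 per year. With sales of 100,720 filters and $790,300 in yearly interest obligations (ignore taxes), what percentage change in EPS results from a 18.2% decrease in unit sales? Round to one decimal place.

-121.9%

At 100,720 units, contribution = 100,720 × $81.31 = $8,189,543.20.
Operating income = contribution − fixed costs = $8,189,543.20 − $6,176,500 = $2,013,043.20.
After interest of $790,300.00, pre-tax earnings = $1,222,743.20.
DCL = total CM / (EBIT − I) = $8,189,543.20 / $1,222,743.20 = 6.6977.
%ΔEPS = DCL × %ΔSales = 6.6977 × -18.2% = -121.9%.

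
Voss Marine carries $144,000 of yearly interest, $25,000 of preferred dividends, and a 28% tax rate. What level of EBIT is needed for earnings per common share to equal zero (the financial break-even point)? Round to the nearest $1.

$178,722

Preferred dividends are paid after tax, so their pre-tax equivalent is $25,000 ÷ (1 − 0.28) = $34,722.22.
EPS = 0 when EBIT covers interest plus the pre-tax preferred burden: $144,000 + $34,722.22 = $178,722.22.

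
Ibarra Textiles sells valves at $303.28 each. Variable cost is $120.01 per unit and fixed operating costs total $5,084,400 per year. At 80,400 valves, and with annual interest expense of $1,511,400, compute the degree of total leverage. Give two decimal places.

1.81

Contribution at this volume is 80,400 × $183.27 = $14,734,908.00.
Operating income = contribution − fixed costs = $14,734,908.00 − $5,084,400 = $9,650,508.00. Interest = $1,511,400.00, so EBIT − I = $8,139,108.00.
DCL = contribution ÷ (EBIT − I) = $14,734,908.00 ÷ $8,139,108.00 = 1.8104.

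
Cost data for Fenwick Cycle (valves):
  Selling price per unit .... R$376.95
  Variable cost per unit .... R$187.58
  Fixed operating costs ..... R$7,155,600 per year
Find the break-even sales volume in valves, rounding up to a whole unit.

37,787 valves

Each unit contributes R$376.95 − R$187.58 = R$189.37.
Break-even volume = fixed costs ÷ CM per unit = R$7,155,600 ÷ R$189.37 = 37,786.34, so 37,787 valves.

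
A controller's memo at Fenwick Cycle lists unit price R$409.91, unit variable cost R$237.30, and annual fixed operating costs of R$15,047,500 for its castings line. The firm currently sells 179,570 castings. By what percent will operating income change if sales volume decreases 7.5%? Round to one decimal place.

Contribution at this volume is 179,570 × R$172.61 = R$30,995,577.70.
Operating income = contribution − fixed costs = R$30,995,577.70 − R$15,047,500 = R$15,948,077.70.
Degree of operating leverage = R$30,995,577.70 / R$15,948,077.70 = 1.9435.
Operating income changes by 1.9435 × -7.5% = -14.6%.

-14.6%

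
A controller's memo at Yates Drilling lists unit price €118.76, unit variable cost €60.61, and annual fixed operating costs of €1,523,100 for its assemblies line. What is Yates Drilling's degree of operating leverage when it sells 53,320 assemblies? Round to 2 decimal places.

1.97

At 53,320 units, contribution = 53,320 × €58.15 = €3,100,558.00.
Operating income = contribution − fixed costs = €3,100,558.00 − €1,523,100 = €1,577,458.00.
Degree of operating leverage = €3,100,558.00 / €1,577,458.00 = 1.9655.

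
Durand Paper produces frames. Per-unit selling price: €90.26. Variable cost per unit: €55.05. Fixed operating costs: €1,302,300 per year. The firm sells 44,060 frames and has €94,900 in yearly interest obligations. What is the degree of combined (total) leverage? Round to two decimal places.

10.06

Total contribution margin = 44,060 × €35.21 = €1,551,352.60.
EBIT = €1,551,352.60 − €1,302,300 = €249,052.60. Interest = €94,900.00, so EBIT − I = €154,152.60.
Degree of total leverage = total CM / (EBIT − interest) = €1,551,352.60 / €154,152.60 = 10.0637.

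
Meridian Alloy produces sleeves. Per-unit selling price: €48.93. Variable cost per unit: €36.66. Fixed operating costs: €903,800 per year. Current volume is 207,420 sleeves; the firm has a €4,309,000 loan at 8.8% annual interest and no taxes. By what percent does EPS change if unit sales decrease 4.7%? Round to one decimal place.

At 207,420 units, contribution = 207,420 × €12.27 = €2,545,043.40.
Subtracting fixed costs: EBIT = €2,545,043.40 − €903,800 = €1,641,243.40.
After interest of €379,192.00, pre-tax earnings = €1,262,051.40.
Degree of combined leverage = contribution ÷ (EBIT − I) = €2,545,043.40 ÷ €1,262,051.40 = 2.0166.
%ΔEPS = DCL × %ΔSales = 2.0166 × -4.7% = -9.5%.

-9.5%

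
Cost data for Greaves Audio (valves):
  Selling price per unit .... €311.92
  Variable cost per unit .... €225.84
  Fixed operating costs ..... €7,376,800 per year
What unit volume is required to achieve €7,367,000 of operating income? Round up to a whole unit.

Unit CM = price − variable cost = €311.92 − €225.84 = €86.08.
Need Q such that Q × €86.08 − €7,376,800 = €7,367,000, i.e. Q = €14,743,800 / €86.08 = 171,280.20 → 171,281.

171,281 valves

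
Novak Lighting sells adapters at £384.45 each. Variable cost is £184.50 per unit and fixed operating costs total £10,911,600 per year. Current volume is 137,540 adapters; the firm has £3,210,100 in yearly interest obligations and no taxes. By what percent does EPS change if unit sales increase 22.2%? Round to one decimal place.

At 137,540 units, contribution = 137,540 × £199.95 = £27,501,123.00.
Operating income = contribution − fixed costs = £27,501,123.00 − £10,911,600 = £16,589,523.00.
Interest = £3,210,100.00, so EBIT − I = £13,379,423.00.
DCL = total CM / (EBIT − I) = £27,501,123.00 / £13,379,423.00 = 2.0555.
EPS therefore changes by 2.0555 × (+22.2%) = +45.6%.

+45.6%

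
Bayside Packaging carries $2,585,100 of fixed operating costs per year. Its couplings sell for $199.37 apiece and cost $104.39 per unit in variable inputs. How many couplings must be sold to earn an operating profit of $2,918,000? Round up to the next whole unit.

57,940 couplings

Each unit contributes $199.37 − $104.39 = $94.98.
Required volume = (fixed costs + target profit) ÷ CM = ($2,585,100 + $2,918,000) ÷ $94.98 = 57,939.57, so 57,940 couplings.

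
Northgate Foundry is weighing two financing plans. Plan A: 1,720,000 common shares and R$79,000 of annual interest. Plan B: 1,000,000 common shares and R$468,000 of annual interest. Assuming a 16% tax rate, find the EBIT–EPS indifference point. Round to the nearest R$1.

At indifference, (EBIT − 79,000)(1 − t)/1,720,000 = (EBIT − 468,000)(1 − t)/1,000,000.
Cancelling (1 − t) and cross-multiplying: 1,000,000·(EBIT − 79,000) = 1,720,000·(EBIT − 468,000).
Solving, EBIT = (468,000·1,720,000 − 79,000·1,000,000) / (1,720,000 − 1,000,000) = 725,960,000,000 / 720,000 = 1,008,277.78.

R$1,008,278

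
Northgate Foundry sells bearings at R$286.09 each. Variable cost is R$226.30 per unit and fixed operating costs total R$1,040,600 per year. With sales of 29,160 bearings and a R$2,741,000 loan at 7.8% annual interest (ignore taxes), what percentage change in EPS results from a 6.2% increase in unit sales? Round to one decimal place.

Contribution at this volume is 29,160 × R$59.79 = R$1,743,476.40.
EBIT = R$1,743,476.40 − R$1,040,600 = R$702,876.40.
Interest = R$213,798.00, so EBIT − I = R$489,078.40.
Degree of combined leverage = contribution ÷ (EBIT − I) = R$1,743,476.40 ÷ R$489,078.40 = 3.5648.
%ΔEPS = DCL × %ΔSales = 3.5648 × +6.2% = +22.1%.

+22.1%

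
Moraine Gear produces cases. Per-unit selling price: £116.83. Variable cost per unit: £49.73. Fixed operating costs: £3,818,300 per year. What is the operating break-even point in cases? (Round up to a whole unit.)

Contribution margin per unit = £116.83 − £49.73 = £67.10.
Break-even Q = £3,818,300 / £67.10 = 56,904.62 → 56,905 cases.

56,905 cases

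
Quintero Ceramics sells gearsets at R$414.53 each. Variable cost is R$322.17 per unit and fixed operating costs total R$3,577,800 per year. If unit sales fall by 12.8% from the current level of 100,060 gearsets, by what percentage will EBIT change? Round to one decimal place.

Contribution at this volume is 100,060 × R$92.36 = R$9,241,541.60.
EBIT = R$9,241,541.60 − R$3,577,800 = R$5,663,741.60.
DOL = contribution ÷ EBIT = R$9,241,541.60 ÷ R$5,663,741.60 = 1.6317.
Operating income changes by 1.6317 × -12.8% = -20.9%.

-20.9%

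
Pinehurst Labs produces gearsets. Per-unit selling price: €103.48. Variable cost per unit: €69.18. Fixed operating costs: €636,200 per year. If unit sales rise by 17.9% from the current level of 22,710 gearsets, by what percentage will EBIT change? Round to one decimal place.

+97.7%

Total contribution margin = 22,710 × €34.30 = €778,953.00.
EBIT = €778,953.00 − €636,200 = €142,753.00.
DOL = contribution ÷ EBIT = €778,953.00 ÷ €142,753.00 = 5.4566.
Operating income changes by 5.4566 × +17.9% = +97.7%.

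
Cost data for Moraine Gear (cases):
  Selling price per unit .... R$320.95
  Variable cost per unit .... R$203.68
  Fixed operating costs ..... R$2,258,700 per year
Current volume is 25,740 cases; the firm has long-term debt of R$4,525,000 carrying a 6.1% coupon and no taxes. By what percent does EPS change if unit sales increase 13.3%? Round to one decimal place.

Contribution at this volume is 25,740 × R$117.27 = R$3,018,529.80.
Operating income = contribution − fixed costs = R$3,018,529.80 − R$2,258,700 = R$759,829.80.
After interest of R$276,025.00, pre-tax earnings = R$483,804.80.
DCL = total CM / (EBIT − I) = R$3,018,529.80 / R$483,804.80 = 6.2391.
EPS therefore changes by 6.2391 × (+13.3%) = +83.0%.

+83.0%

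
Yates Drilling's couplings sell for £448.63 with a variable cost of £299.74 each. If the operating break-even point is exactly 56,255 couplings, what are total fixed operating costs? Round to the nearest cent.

£8,375,806.95

Contribution margin per unit = £448.63 − £299.74 = £148.89.
Fixed costs = break-even units × CM = 56,255 × £148.89 = £8,375,806.95.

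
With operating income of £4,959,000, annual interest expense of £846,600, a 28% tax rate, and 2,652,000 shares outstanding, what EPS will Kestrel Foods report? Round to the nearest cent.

Interest = £846,600.00, so EBT = £4,959,000 − £846,600.00 = £4,112,400.00.
Net income = £4,112,400.00 × (1 − 0.28) = £2,960,928.00.
Per share: £2,960,928.00 / 2,652,000 shares = £1.12.

£1.12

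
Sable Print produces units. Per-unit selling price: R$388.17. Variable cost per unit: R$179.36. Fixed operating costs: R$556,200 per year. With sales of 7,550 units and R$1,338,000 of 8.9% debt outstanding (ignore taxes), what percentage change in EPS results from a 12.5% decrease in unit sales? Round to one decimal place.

-21.9%

Total contribution margin = 7,550 × R$208.81 = R$1,576,515.50.
Subtracting fixed costs: EBIT = R$1,576,515.50 − R$556,200 = R$1,020,315.50.
Interest = R$119,082.00, so EBIT − I = R$901,233.50.
Degree of combined leverage = contribution ÷ (EBIT − I) = R$1,576,515.50 ÷ R$901,233.50 = 1.7493.
EPS therefore changes by 1.7493 × (-12.5%) = -21.9%.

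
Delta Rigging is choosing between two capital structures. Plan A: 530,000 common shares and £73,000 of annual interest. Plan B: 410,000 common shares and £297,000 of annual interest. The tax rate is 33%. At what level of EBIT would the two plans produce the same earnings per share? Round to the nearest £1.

At indifference, (EBIT − 73,000)(1 − t)/530,000 = (EBIT − 297,000)(1 − t)/410,000.
Cancelling (1 − t) and cross-multiplying: 410,000·(EBIT − 73,000) = 530,000·(EBIT − 297,000).
EBIT × (530,000 − 410,000) = 297,000 × 530,000 − 73,000 × 410,000 = 127,480,000,000, so EBIT = 127,480,000,000 ÷ 120,000 = 1,062,333.33.

£1,062,333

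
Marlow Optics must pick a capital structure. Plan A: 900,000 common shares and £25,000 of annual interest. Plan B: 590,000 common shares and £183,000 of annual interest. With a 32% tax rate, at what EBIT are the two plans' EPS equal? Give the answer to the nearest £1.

£483,710

Set EPS_A = EPS_B: (EBIT − £25,000)(1 − 0.32) ÷ 900,000 = (EBIT − £183,000)(1 − 0.32) ÷ 590,000.
Cancelling (1 − t) and cross-multiplying: 590,000·(EBIT − 25,000) = 900,000·(EBIT − 183,000).
EBIT × (900,000 − 590,000) = 183,000 × 900,000 − 25,000 × 590,000 = 149,950,000,000, so EBIT = 149,950,000,000 ÷ 310,000 = 483,709.68.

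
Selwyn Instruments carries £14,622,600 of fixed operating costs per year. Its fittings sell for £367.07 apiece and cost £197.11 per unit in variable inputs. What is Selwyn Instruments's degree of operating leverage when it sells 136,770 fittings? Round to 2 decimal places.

At 136,770 units, contribution = 136,770 × £169.96 = £23,245,429.20.
EBIT = £23,245,429.20 − £14,622,600 = £8,622,829.20.
So DOL = total CM / EBIT = £23,245,429.20 / £8,622,829.20 = 2.6958.

2.70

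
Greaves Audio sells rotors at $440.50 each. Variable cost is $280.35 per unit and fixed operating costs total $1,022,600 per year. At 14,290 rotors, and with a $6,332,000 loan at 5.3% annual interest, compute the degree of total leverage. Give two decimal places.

2.46

Contribution at this volume is 14,290 × $160.15 = $2,288,543.50.
Subtracting fixed costs: EBIT = $2,288,543.50 − $1,022,600 = $1,265,943.50. Interest = $335,596.00.
DOL = $2,288,543.50 ÷ $1,265,943.50 = 1.8078; DFL = $1,265,943.50 ÷ $930,347.50 = 1.3607.
Combined leverage = 1.8078 × 1.3607 = 2.4599.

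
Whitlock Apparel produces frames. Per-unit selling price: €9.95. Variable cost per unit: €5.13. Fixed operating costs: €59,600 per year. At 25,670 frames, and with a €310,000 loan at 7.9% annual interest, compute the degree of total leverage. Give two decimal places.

3.12

Total contribution margin = 25,670 × €4.82 = €123,729.40.
EBIT = €123,729.40 − €59,600 = €64,129.40. Interest = €24,490.00.
DOL = €123,729.40 ÷ €64,129.40 = 1.9294; DFL = €64,129.40 ÷ €39,639.40 = 1.6178.
DCL = DOL × DFL = 1.9294 × 1.6178 = 3.1214.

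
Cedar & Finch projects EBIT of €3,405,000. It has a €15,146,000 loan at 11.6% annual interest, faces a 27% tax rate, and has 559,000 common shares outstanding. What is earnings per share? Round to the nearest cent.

Interest = €1,756,936.00, so EBT = €3,405,000 − €1,756,936.00 = €1,648,064.00.
Net income = €1,648,064.00 × (1 − 0.27) = €1,203,086.72.
EPS = €1,203,086.72 ÷ 559,000 = €2.15.

€2.15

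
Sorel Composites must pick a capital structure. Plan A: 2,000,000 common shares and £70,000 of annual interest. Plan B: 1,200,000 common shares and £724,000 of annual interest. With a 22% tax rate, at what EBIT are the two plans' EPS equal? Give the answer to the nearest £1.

£1,705,000

At indifference, (EBIT − 70,000)(1 − t)/2,000,000 = (EBIT − 724,000)(1 − t)/1,200,000.
The (1 − t) factor cancels: (EBIT − 70,000) × 1,200,000 = (EBIT − 724,000) × 2,000,000.
Solving, EBIT = (724,000·2,000,000 − 70,000·1,200,000) / (2,000,000 − 1,200,000) = 1,364,000,000,000 / 800,000 = 1,705,000.00.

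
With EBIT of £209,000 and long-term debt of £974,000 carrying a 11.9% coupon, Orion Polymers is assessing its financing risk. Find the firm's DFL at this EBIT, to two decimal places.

2.25

Interest = £115,906.00.
DFL = EBIT ÷ (EBIT − I) = £209,000 ÷ (£209,000 − £115,906.00) = £209,000 ÷ £93,094.00 = 2.2450.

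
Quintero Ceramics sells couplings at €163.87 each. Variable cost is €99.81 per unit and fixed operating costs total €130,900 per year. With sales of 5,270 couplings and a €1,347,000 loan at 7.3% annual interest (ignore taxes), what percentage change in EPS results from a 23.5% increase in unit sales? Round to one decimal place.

Contribution at this volume is 5,270 × €64.06 = €337,596.20.
Operating income = contribution − fixed costs = €337,596.20 − €130,900 = €206,696.20.
After interest of €98,331.00, pre-tax earnings = €108,365.20.
DCL = total CM / (EBIT − I) = €337,596.20 / €108,365.20 = 3.1154.
EPS therefore changes by 3.1154 × (+23.5%) = +73.2%.

+73.2%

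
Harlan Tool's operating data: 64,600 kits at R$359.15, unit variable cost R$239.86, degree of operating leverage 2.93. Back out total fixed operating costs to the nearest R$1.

R$5,076,054

Total contribution margin = 64,600 × R$119.29 = R$7,706,134.00.
Since DOL = CM ÷ EBIT, EBIT = R$7,706,134.00 ÷ 2.93 = R$2,630,079.86.
Fixed costs = CM − EBIT = R$7,706,134.00 − R$2,630,079.86 = R$5,076,054.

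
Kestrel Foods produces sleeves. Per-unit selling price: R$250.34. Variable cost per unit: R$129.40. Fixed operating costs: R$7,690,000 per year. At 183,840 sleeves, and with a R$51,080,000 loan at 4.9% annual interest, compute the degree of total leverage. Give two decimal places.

1.85

At 183,840 units, contribution = 183,840 × R$120.94 = R$22,233,609.60.
Subtracting fixed costs: EBIT = R$22,233,609.60 − R$7,690,000 = R$14,543,609.60. Interest = R$2,502,920.00, so EBIT − I = R$12,040,689.60.
DCL = contribution ÷ (EBIT − I) = R$22,233,609.60 ÷ R$12,040,689.60 = 1.8465.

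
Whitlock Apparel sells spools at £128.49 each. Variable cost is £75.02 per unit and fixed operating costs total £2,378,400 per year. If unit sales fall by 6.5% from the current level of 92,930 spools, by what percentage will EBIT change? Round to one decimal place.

Contribution at this volume is 92,930 × £53.47 = £4,968,967.10.
EBIT = £4,968,967.10 − £2,378,400 = £2,590,567.10.
Degree of operating leverage = £4,968,967.10 / £2,590,567.10 = 1.9181.
So EBIT moves 1.9181 × (-6.5%) = -12.5%.

-12.5%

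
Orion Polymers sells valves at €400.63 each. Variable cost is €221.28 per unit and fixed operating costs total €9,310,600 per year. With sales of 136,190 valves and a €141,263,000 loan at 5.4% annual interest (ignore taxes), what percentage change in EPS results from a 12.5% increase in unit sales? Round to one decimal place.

+40.8%

Total contribution margin = 136,190 × €179.35 = €24,425,676.50.
Subtracting fixed costs: EBIT = €24,425,676.50 − €9,310,600 = €15,115,076.50.
Interest = €7,628,202.00, so EBIT − I = €7,486,874.50.
DCL = total CM / (EBIT − I) = €24,425,676.50 / €7,486,874.50 = 3.2625.
%ΔEPS = DCL × %ΔSales = 3.2625 × +12.5% = +40.8%.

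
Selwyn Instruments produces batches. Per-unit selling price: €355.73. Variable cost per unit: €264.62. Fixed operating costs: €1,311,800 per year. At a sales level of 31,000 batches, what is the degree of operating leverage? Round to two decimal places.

Total contribution margin = 31,000 × €91.11 = €2,824,410.00.
Operating income = contribution − fixed costs = €2,824,410.00 − €1,311,800 = €1,512,610.00.
So DOL = total CM / EBIT = €2,824,410.00 / €1,512,610.00 = 1.8672.

1.87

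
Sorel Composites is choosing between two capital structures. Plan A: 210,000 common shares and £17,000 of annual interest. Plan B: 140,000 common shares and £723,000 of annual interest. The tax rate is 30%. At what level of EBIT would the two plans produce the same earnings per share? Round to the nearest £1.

At indifference, (EBIT − 17,000)(1 − t)/210,000 = (EBIT − 723,000)(1 − t)/140,000.
The (1 − t) factor cancels: (EBIT − 17,000) × 140,000 = (EBIT − 723,000) × 210,000.
EBIT × (210,000 − 140,000) = 723,000 × 210,000 − 17,000 × 140,000 = 149,450,000,000, so EBIT = 149,450,000,000 ÷ 70,000 = 2,135,000.00.

£2,135,000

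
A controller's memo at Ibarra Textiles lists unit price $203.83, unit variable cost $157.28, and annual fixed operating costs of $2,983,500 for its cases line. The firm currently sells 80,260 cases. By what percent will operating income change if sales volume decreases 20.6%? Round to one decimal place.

Total contribution margin = 80,260 × $46.55 = $3,736,103.00.
Operating income = contribution − fixed costs = $3,736,103.00 − $2,983,500 = $752,603.00.
DOL = contribution ÷ EBIT = $3,736,103.00 ÷ $752,603.00 = 4.9642.
So EBIT moves 4.9642 × (-20.6%) = -102.3%.

-102.3%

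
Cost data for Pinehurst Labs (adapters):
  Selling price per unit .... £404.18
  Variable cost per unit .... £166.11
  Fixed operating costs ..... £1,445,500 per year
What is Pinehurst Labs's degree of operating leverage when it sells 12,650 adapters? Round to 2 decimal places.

Contribution at this volume is 12,650 × £238.07 = £3,011,585.50.
Operating income = contribution − fixed costs = £3,011,585.50 − £1,445,500 = £1,566,085.50.
DOL = contribution ÷ EBIT = £3,011,585.50 ÷ £1,566,085.50 = 1.9230.

1.92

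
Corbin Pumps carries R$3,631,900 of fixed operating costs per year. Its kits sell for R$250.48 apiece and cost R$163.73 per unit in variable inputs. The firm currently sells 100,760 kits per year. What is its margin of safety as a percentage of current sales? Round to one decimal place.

58.4%

Contribution margin per unit = R$250.48 − R$163.73 = R$86.75. Break-even units = R$3,631,900 ÷ R$86.75 = 41,866.28; break-even revenue = 41,866.28 × R$250.48 = R$10,486,666.42.
Actual sales revenue = 100,760 × R$250.48 = R$25,238,364.80.
Margin of safety = (R$25,238,364.80 − R$10,486,666.42) ÷ R$25,238,364.80 = 58.4%.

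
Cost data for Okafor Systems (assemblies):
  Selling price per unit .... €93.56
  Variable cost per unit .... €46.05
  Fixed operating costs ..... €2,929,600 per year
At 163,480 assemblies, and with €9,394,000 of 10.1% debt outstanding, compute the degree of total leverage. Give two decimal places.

2.00

Total contribution margin = 163,480 × €47.51 = €7,766,934.80.
EBIT = €7,766,934.80 − €2,929,600 = €4,837,334.80. Interest = €948,794.00.
DOL = €7,766,934.80 ÷ €4,837,334.80 = 1.6056; DFL = €4,837,334.80 ÷ €3,888,540.80 = 1.2440.
Combined leverage = 1.6056 × 1.2440 = 1.9974.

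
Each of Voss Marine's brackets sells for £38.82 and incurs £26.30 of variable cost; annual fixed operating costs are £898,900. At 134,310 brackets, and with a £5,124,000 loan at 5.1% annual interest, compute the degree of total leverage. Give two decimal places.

Contribution at this volume is 134,310 × £12.52 = £1,681,561.20.
Operating income = contribution − fixed costs = £1,681,561.20 − £898,900 = £782,661.20. Interest = £261,324.00.
DOL = £1,681,561.20 ÷ £782,661.20 = 2.1485; DFL = £782,661.20 ÷ £521,337.20 = 1.5013.
DCL = DOL × DFL = 2.1485 × 1.5013 = 3.2255.

3.23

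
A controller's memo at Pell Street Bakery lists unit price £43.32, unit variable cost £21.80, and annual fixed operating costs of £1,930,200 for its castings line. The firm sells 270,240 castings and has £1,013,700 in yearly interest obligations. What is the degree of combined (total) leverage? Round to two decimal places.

Contribution at this volume is 270,240 × £21.52 = £5,815,564.80.
EBIT = £5,815,564.80 − £1,930,200 = £3,885,364.80. Interest = £1,013,700.00.
DOL = £5,815,564.80 ÷ £3,885,364.80 = 1.4968; DFL = £3,885,364.80 ÷ £2,871,664.80 = 1.3530.
Combined leverage = 1.4968 × 1.3530 = 2.0252.

2.03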